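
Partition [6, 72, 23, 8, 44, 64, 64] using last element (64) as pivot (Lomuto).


Pivot: 64
  6 <= 64: advance i (no swap)
  23 <= 64: swap -> [6, 23, 72, 8, 44, 64, 64]
  8 <= 64: swap -> [6, 23, 8, 72, 44, 64, 64]
  44 <= 64: swap -> [6, 23, 8, 44, 72, 64, 64]
  64 <= 64: swap -> [6, 23, 8, 44, 64, 72, 64]
Place pivot at 5: [6, 23, 8, 44, 64, 64, 72]

Partitioned: [6, 23, 8, 44, 64, 64, 72]


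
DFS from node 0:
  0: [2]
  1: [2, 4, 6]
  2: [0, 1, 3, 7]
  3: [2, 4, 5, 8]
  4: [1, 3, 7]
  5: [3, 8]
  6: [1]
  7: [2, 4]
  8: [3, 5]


Visit 0, push [2]
Visit 2, push [7, 3, 1]
Visit 1, push [6, 4]
Visit 4, push [7, 3]
Visit 3, push [8, 5]
Visit 5, push [8]
Visit 8, push []
Visit 7, push []
Visit 6, push []

DFS order: [0, 2, 1, 4, 3, 5, 8, 7, 6]


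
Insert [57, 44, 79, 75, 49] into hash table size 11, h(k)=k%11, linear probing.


Insert 57: h=2 -> slot 2
Insert 44: h=0 -> slot 0
Insert 79: h=2, 1 probes -> slot 3
Insert 75: h=9 -> slot 9
Insert 49: h=5 -> slot 5

Table: [44, None, 57, 79, None, 49, None, None, None, 75, None]


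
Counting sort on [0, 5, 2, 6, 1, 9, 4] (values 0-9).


Input: [0, 5, 2, 6, 1, 9, 4]
Counts: [1, 1, 1, 0, 1, 1, 1, 0, 0, 1]

Sorted: [0, 1, 2, 4, 5, 6, 9]


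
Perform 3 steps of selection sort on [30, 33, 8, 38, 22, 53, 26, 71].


Initial: [30, 33, 8, 38, 22, 53, 26, 71]
Step 1: min=8 at 2
  Swap: [8, 33, 30, 38, 22, 53, 26, 71]
Step 2: min=22 at 4
  Swap: [8, 22, 30, 38, 33, 53, 26, 71]
Step 3: min=26 at 6
  Swap: [8, 22, 26, 38, 33, 53, 30, 71]

After 3 steps: [8, 22, 26, 38, 33, 53, 30, 71]


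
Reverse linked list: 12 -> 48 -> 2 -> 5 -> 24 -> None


Step 1: curr=12, set curr.next=prev(None) | reversed so far: 12
Step 2: curr=48, set curr.next=prev(12) | reversed so far: 48 -> 12
Step 3: curr=2, set curr.next=prev(48) | reversed so far: 2 -> 48 -> 12
Step 4: curr=5, set curr.next=prev(2) | reversed so far: 5 -> 2 -> 48 -> 12
Step 5: curr=24, set curr.next=prev(5) | reversed so far: 24 -> 5 -> 2 -> 48 -> 12

24 -> 5 -> 2 -> 48 -> 12 -> None


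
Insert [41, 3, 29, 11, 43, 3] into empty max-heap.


Insert 41: [41]
Insert 3: [41, 3]
Insert 29: [41, 3, 29]
Insert 11: [41, 11, 29, 3]
Insert 43: [43, 41, 29, 3, 11]
Insert 3: [43, 41, 29, 3, 11, 3]

Final heap: [43, 41, 29, 3, 11, 3]


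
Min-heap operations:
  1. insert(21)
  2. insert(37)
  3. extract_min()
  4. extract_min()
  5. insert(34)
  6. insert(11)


insert(21) -> [21]
insert(37) -> [21, 37]
extract_min()->21, [37]
extract_min()->37, []
insert(34) -> [34]
insert(11) -> [11, 34]

Final heap: [11, 34]


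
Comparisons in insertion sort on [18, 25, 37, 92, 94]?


Algorithm: insertion sort
Input: [18, 25, 37, 92, 94]
Sorted: [18, 25, 37, 92, 94]

4


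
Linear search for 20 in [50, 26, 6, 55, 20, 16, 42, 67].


i=0: 50!=20
i=1: 26!=20
i=2: 6!=20
i=3: 55!=20
i=4: 20==20 found!

Found at 4, 5 comps


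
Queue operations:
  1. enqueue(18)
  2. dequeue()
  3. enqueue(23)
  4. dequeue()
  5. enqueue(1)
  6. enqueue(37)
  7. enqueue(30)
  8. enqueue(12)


enqueue(18) -> [18]
dequeue()->18, []
enqueue(23) -> [23]
dequeue()->23, []
enqueue(1) -> [1]
enqueue(37) -> [1, 37]
enqueue(30) -> [1, 37, 30]
enqueue(12) -> [1, 37, 30, 12]

Final queue: [1, 37, 30, 12]


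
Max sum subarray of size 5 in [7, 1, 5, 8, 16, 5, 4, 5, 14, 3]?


[0:5]: 37
[1:6]: 35
[2:7]: 38
[3:8]: 38
[4:9]: 44
[5:10]: 31

Max: 44 at [4:9]


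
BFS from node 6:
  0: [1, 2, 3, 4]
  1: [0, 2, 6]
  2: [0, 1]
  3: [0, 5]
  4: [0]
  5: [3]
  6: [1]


Visit 6, enqueue [1]
Visit 1, enqueue [0, 2]
Visit 0, enqueue [3, 4]
Visit 2, enqueue []
Visit 3, enqueue [5]
Visit 4, enqueue []
Visit 5, enqueue []

BFS order: [6, 1, 0, 2, 3, 4, 5]


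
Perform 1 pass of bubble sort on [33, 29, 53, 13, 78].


Initial: [33, 29, 53, 13, 78]
Pass 1: [29, 33, 13, 53, 78] (2 swaps)

After 1 pass: [29, 33, 13, 53, 78]


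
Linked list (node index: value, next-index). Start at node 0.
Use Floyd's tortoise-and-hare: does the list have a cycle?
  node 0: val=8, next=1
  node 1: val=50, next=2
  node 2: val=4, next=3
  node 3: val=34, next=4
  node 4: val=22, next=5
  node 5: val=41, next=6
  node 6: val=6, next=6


Floyd's tortoise (slow, +1) and hare (fast, +2):
  init: slow=0, fast=0
  step 1: slow=1, fast=2
  step 2: slow=2, fast=4
  step 3: slow=3, fast=6
  step 4: slow=4, fast=6
  step 5: slow=5, fast=6
  step 6: slow=6, fast=6
  slow == fast at node 6: cycle detected

Cycle: yes


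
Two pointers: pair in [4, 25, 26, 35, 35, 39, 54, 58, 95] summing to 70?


lo=0(4)+hi=8(95)=99
lo=0(4)+hi=7(58)=62
lo=1(25)+hi=7(58)=83
lo=1(25)+hi=6(54)=79
lo=1(25)+hi=5(39)=64
lo=2(26)+hi=5(39)=65
lo=3(35)+hi=5(39)=74
lo=3(35)+hi=4(35)=70

Yes: 35+35=70


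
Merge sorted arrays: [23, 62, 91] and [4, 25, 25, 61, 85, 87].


Take 4 from B
Take 23 from A
Take 25 from B
Take 25 from B
Take 61 from B
Take 62 from A
Take 85 from B
Take 87 from B

Merged: [4, 23, 25, 25, 61, 62, 85, 87, 91]


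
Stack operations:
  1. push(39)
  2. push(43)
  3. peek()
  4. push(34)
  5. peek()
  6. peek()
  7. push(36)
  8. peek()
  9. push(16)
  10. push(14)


push(39) -> [39]
push(43) -> [39, 43]
peek()->43
push(34) -> [39, 43, 34]
peek()->34
peek()->34
push(36) -> [39, 43, 34, 36]
peek()->36
push(16) -> [39, 43, 34, 36, 16]
push(14) -> [39, 43, 34, 36, 16, 14]

Final stack: [39, 43, 34, 36, 16, 14]


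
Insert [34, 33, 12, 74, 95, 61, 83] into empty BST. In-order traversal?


Insert 34: root
Insert 33: L from 34
Insert 12: L from 34 -> L from 33
Insert 74: R from 34
Insert 95: R from 34 -> R from 74
Insert 61: R from 34 -> L from 74
Insert 83: R from 34 -> R from 74 -> L from 95

In-order: [12, 33, 34, 61, 74, 83, 95]


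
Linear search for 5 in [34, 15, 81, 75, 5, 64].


i=0: 34!=5
i=1: 15!=5
i=2: 81!=5
i=3: 75!=5
i=4: 5==5 found!

Found at 4, 5 comps


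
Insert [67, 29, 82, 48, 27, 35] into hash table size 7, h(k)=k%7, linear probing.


Insert 67: h=4 -> slot 4
Insert 29: h=1 -> slot 1
Insert 82: h=5 -> slot 5
Insert 48: h=6 -> slot 6
Insert 27: h=6, 1 probes -> slot 0
Insert 35: h=0, 2 probes -> slot 2

Table: [27, 29, 35, None, 67, 82, 48]


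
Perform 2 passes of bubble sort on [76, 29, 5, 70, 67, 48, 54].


Initial: [76, 29, 5, 70, 67, 48, 54]
Pass 1: [29, 5, 70, 67, 48, 54, 76] (6 swaps)
Pass 2: [5, 29, 67, 48, 54, 70, 76] (4 swaps)

After 2 passes: [5, 29, 67, 48, 54, 70, 76]


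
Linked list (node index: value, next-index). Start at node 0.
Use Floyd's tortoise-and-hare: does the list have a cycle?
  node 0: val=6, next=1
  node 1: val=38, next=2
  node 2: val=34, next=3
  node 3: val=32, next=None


Floyd's tortoise (slow, +1) and hare (fast, +2):
  init: slow=0, fast=0
  step 1: slow=1, fast=2
  step 2: fast 2->3->None, no cycle

Cycle: no


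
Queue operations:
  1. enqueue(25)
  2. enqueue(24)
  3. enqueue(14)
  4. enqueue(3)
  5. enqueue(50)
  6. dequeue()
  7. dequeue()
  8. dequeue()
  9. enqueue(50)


enqueue(25) -> [25]
enqueue(24) -> [25, 24]
enqueue(14) -> [25, 24, 14]
enqueue(3) -> [25, 24, 14, 3]
enqueue(50) -> [25, 24, 14, 3, 50]
dequeue()->25, [24, 14, 3, 50]
dequeue()->24, [14, 3, 50]
dequeue()->14, [3, 50]
enqueue(50) -> [3, 50, 50]

Final queue: [3, 50, 50]


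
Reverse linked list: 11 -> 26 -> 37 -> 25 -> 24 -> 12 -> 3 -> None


Step 1: curr=11, set curr.next=prev(None) | reversed so far: 11
Step 2: curr=26, set curr.next=prev(11) | reversed so far: 26 -> 11
Step 3: curr=37, set curr.next=prev(26) | reversed so far: 37 -> 26 -> 11
Step 4: curr=25, set curr.next=prev(37) | reversed so far: 25 -> 37 -> 26 -> 11
Step 5: curr=24, set curr.next=prev(25) | reversed so far: 24 -> 25 -> 37 -> 26 -> 11
Step 6: curr=12, set curr.next=prev(24) | reversed so far: 12 -> 24 -> 25 -> 37 -> 26 -> 11
Step 7: curr=3, set curr.next=prev(12) | reversed so far: 3 -> 12 -> 24 -> 25 -> 37 -> 26 -> 11

3 -> 12 -> 24 -> 25 -> 37 -> 26 -> 11 -> None


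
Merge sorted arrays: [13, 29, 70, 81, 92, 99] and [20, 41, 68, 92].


Take 13 from A
Take 20 from B
Take 29 from A
Take 41 from B
Take 68 from B
Take 70 from A
Take 81 from A
Take 92 from A
Take 92 from B

Merged: [13, 20, 29, 41, 68, 70, 81, 92, 92, 99]


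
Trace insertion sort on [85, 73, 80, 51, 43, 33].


Initial: [85, 73, 80, 51, 43, 33]
Insert 73: [73, 85, 80, 51, 43, 33]
Insert 80: [73, 80, 85, 51, 43, 33]
Insert 51: [51, 73, 80, 85, 43, 33]
Insert 43: [43, 51, 73, 80, 85, 33]
Insert 33: [33, 43, 51, 73, 80, 85]

Sorted: [33, 43, 51, 73, 80, 85]


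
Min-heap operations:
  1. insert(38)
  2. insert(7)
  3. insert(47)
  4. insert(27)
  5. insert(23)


insert(38) -> [38]
insert(7) -> [7, 38]
insert(47) -> [7, 38, 47]
insert(27) -> [7, 27, 47, 38]
insert(23) -> [7, 23, 47, 38, 27]

Final heap: [7, 23, 47, 38, 27]


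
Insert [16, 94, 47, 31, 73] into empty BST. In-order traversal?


Insert 16: root
Insert 94: R from 16
Insert 47: R from 16 -> L from 94
Insert 31: R from 16 -> L from 94 -> L from 47
Insert 73: R from 16 -> L from 94 -> R from 47

In-order: [16, 31, 47, 73, 94]


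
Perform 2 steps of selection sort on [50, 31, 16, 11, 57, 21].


Initial: [50, 31, 16, 11, 57, 21]
Step 1: min=11 at 3
  Swap: [11, 31, 16, 50, 57, 21]
Step 2: min=16 at 2
  Swap: [11, 16, 31, 50, 57, 21]

After 2 steps: [11, 16, 31, 50, 57, 21]


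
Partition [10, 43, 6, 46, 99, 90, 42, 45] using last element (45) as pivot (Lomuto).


Pivot: 45
  10 <= 45: advance i (no swap)
  43 <= 45: advance i (no swap)
  6 <= 45: advance i (no swap)
  42 <= 45: swap -> [10, 43, 6, 42, 99, 90, 46, 45]
Place pivot at 4: [10, 43, 6, 42, 45, 90, 46, 99]

Partitioned: [10, 43, 6, 42, 45, 90, 46, 99]


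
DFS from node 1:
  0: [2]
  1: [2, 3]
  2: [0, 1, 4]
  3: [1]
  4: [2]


Visit 1, push [3, 2]
Visit 2, push [4, 0]
Visit 0, push []
Visit 4, push []
Visit 3, push []

DFS order: [1, 2, 0, 4, 3]


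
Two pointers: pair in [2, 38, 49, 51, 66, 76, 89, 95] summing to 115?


lo=0(2)+hi=7(95)=97
lo=1(38)+hi=7(95)=133
lo=1(38)+hi=6(89)=127
lo=1(38)+hi=5(76)=114
lo=2(49)+hi=5(76)=125
lo=2(49)+hi=4(66)=115

Yes: 49+66=115


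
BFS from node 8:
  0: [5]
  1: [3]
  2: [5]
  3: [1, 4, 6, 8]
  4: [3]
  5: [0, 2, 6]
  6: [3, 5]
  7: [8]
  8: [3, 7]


Visit 8, enqueue [3, 7]
Visit 3, enqueue [1, 4, 6]
Visit 7, enqueue []
Visit 1, enqueue []
Visit 4, enqueue []
Visit 6, enqueue [5]
Visit 5, enqueue [0, 2]
Visit 0, enqueue []
Visit 2, enqueue []

BFS order: [8, 3, 7, 1, 4, 6, 5, 0, 2]


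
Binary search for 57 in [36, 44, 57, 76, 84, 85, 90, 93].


Step 1: lo=0, hi=7, mid=3, val=76
Step 2: lo=0, hi=2, mid=1, val=44
Step 3: lo=2, hi=2, mid=2, val=57

Found at index 2


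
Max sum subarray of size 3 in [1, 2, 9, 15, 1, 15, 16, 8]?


[0:3]: 12
[1:4]: 26
[2:5]: 25
[3:6]: 31
[4:7]: 32
[5:8]: 39

Max: 39 at [5:8]


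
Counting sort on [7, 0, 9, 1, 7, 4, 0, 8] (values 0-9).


Input: [7, 0, 9, 1, 7, 4, 0, 8]
Counts: [2, 1, 0, 0, 1, 0, 0, 2, 1, 1]

Sorted: [0, 0, 1, 4, 7, 7, 8, 9]


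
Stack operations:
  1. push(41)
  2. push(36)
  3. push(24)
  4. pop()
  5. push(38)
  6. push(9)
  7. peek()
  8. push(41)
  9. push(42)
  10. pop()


push(41) -> [41]
push(36) -> [41, 36]
push(24) -> [41, 36, 24]
pop()->24, [41, 36]
push(38) -> [41, 36, 38]
push(9) -> [41, 36, 38, 9]
peek()->9
push(41) -> [41, 36, 38, 9, 41]
push(42) -> [41, 36, 38, 9, 41, 42]
pop()->42, [41, 36, 38, 9, 41]

Final stack: [41, 36, 38, 9, 41]


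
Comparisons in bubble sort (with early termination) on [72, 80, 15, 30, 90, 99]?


Algorithm: bubble sort (with early termination)
Input: [72, 80, 15, 30, 90, 99]
Sorted: [15, 30, 72, 80, 90, 99]

12


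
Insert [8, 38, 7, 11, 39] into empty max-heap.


Insert 8: [8]
Insert 38: [38, 8]
Insert 7: [38, 8, 7]
Insert 11: [38, 11, 7, 8]
Insert 39: [39, 38, 7, 8, 11]

Final heap: [39, 38, 7, 8, 11]


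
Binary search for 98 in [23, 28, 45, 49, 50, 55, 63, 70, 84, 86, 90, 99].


Step 1: lo=0, hi=11, mid=5, val=55
Step 2: lo=6, hi=11, mid=8, val=84
Step 3: lo=9, hi=11, mid=10, val=90
Step 4: lo=11, hi=11, mid=11, val=99

Not found


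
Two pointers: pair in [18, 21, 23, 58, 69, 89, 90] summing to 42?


lo=0(18)+hi=6(90)=108
lo=0(18)+hi=5(89)=107
lo=0(18)+hi=4(69)=87
lo=0(18)+hi=3(58)=76
lo=0(18)+hi=2(23)=41
lo=1(21)+hi=2(23)=44

No pair found


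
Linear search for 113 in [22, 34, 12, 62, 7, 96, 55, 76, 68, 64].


i=0: 22!=113
i=1: 34!=113
i=2: 12!=113
i=3: 62!=113
i=4: 7!=113
i=5: 96!=113
i=6: 55!=113
i=7: 76!=113
i=8: 68!=113
i=9: 64!=113

Not found, 10 comps


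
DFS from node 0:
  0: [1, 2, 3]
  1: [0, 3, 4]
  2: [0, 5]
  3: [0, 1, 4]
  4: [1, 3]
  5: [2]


Visit 0, push [3, 2, 1]
Visit 1, push [4, 3]
Visit 3, push [4]
Visit 4, push []
Visit 2, push [5]
Visit 5, push []

DFS order: [0, 1, 3, 4, 2, 5]


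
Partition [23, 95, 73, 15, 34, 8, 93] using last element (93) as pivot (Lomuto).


Pivot: 93
  23 <= 93: advance i (no swap)
  73 <= 93: swap -> [23, 73, 95, 15, 34, 8, 93]
  15 <= 93: swap -> [23, 73, 15, 95, 34, 8, 93]
  34 <= 93: swap -> [23, 73, 15, 34, 95, 8, 93]
  8 <= 93: swap -> [23, 73, 15, 34, 8, 95, 93]
Place pivot at 5: [23, 73, 15, 34, 8, 93, 95]

Partitioned: [23, 73, 15, 34, 8, 93, 95]


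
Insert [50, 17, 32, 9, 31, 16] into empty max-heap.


Insert 50: [50]
Insert 17: [50, 17]
Insert 32: [50, 17, 32]
Insert 9: [50, 17, 32, 9]
Insert 31: [50, 31, 32, 9, 17]
Insert 16: [50, 31, 32, 9, 17, 16]

Final heap: [50, 31, 32, 9, 17, 16]


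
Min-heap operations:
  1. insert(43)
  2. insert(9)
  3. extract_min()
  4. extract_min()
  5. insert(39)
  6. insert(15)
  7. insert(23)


insert(43) -> [43]
insert(9) -> [9, 43]
extract_min()->9, [43]
extract_min()->43, []
insert(39) -> [39]
insert(15) -> [15, 39]
insert(23) -> [15, 39, 23]

Final heap: [15, 39, 23]


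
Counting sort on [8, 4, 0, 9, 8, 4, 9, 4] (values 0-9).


Input: [8, 4, 0, 9, 8, 4, 9, 4]
Counts: [1, 0, 0, 0, 3, 0, 0, 0, 2, 2]

Sorted: [0, 4, 4, 4, 8, 8, 9, 9]


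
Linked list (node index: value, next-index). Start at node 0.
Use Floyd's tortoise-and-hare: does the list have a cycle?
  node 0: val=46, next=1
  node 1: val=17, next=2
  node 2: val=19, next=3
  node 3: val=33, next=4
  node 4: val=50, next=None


Floyd's tortoise (slow, +1) and hare (fast, +2):
  init: slow=0, fast=0
  step 1: slow=1, fast=2
  step 2: slow=2, fast=4
  step 3: fast -> None, no cycle

Cycle: no


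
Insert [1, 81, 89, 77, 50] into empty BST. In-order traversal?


Insert 1: root
Insert 81: R from 1
Insert 89: R from 1 -> R from 81
Insert 77: R from 1 -> L from 81
Insert 50: R from 1 -> L from 81 -> L from 77

In-order: [1, 50, 77, 81, 89]


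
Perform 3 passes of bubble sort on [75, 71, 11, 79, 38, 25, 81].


Initial: [75, 71, 11, 79, 38, 25, 81]
Pass 1: [71, 11, 75, 38, 25, 79, 81] (4 swaps)
Pass 2: [11, 71, 38, 25, 75, 79, 81] (3 swaps)
Pass 3: [11, 38, 25, 71, 75, 79, 81] (2 swaps)

After 3 passes: [11, 38, 25, 71, 75, 79, 81]


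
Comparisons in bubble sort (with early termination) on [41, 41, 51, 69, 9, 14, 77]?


Algorithm: bubble sort (with early termination)
Input: [41, 41, 51, 69, 9, 14, 77]
Sorted: [9, 14, 41, 41, 51, 69, 77]

20


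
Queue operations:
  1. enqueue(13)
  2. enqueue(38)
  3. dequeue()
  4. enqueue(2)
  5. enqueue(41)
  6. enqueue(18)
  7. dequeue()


enqueue(13) -> [13]
enqueue(38) -> [13, 38]
dequeue()->13, [38]
enqueue(2) -> [38, 2]
enqueue(41) -> [38, 2, 41]
enqueue(18) -> [38, 2, 41, 18]
dequeue()->38, [2, 41, 18]

Final queue: [2, 41, 18]


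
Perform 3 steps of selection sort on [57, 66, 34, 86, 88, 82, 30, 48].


Initial: [57, 66, 34, 86, 88, 82, 30, 48]
Step 1: min=30 at 6
  Swap: [30, 66, 34, 86, 88, 82, 57, 48]
Step 2: min=34 at 2
  Swap: [30, 34, 66, 86, 88, 82, 57, 48]
Step 3: min=48 at 7
  Swap: [30, 34, 48, 86, 88, 82, 57, 66]

After 3 steps: [30, 34, 48, 86, 88, 82, 57, 66]


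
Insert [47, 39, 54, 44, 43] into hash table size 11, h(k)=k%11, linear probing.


Insert 47: h=3 -> slot 3
Insert 39: h=6 -> slot 6
Insert 54: h=10 -> slot 10
Insert 44: h=0 -> slot 0
Insert 43: h=10, 2 probes -> slot 1

Table: [44, 43, None, 47, None, None, 39, None, None, None, 54]


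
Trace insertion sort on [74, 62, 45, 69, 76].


Initial: [74, 62, 45, 69, 76]
Insert 62: [62, 74, 45, 69, 76]
Insert 45: [45, 62, 74, 69, 76]
Insert 69: [45, 62, 69, 74, 76]
Insert 76: [45, 62, 69, 74, 76]

Sorted: [45, 62, 69, 74, 76]


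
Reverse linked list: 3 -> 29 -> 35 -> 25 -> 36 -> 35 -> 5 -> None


Step 1: curr=3, set curr.next=prev(None) | reversed so far: 3
Step 2: curr=29, set curr.next=prev(3) | reversed so far: 29 -> 3
Step 3: curr=35, set curr.next=prev(29) | reversed so far: 35 -> 29 -> 3
Step 4: curr=25, set curr.next=prev(35) | reversed so far: 25 -> 35 -> 29 -> 3
Step 5: curr=36, set curr.next=prev(25) | reversed so far: 36 -> 25 -> 35 -> 29 -> 3
Step 6: curr=35, set curr.next=prev(36) | reversed so far: 35 -> 36 -> 25 -> 35 -> 29 -> 3
Step 7: curr=5, set curr.next=prev(35) | reversed so far: 5 -> 35 -> 36 -> 25 -> 35 -> 29 -> 3

5 -> 35 -> 36 -> 25 -> 35 -> 29 -> 3 -> None


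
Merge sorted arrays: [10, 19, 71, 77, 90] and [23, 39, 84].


Take 10 from A
Take 19 from A
Take 23 from B
Take 39 from B
Take 71 from A
Take 77 from A
Take 84 from B

Merged: [10, 19, 23, 39, 71, 77, 84, 90]


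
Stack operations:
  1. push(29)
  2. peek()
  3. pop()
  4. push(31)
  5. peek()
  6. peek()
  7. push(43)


push(29) -> [29]
peek()->29
pop()->29, []
push(31) -> [31]
peek()->31
peek()->31
push(43) -> [31, 43]

Final stack: [31, 43]


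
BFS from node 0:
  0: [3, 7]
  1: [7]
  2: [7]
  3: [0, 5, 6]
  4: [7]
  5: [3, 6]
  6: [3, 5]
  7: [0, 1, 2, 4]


Visit 0, enqueue [3, 7]
Visit 3, enqueue [5, 6]
Visit 7, enqueue [1, 2, 4]
Visit 5, enqueue []
Visit 6, enqueue []
Visit 1, enqueue []
Visit 2, enqueue []
Visit 4, enqueue []

BFS order: [0, 3, 7, 5, 6, 1, 2, 4]


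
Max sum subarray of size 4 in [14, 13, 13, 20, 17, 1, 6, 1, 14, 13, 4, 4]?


[0:4]: 60
[1:5]: 63
[2:6]: 51
[3:7]: 44
[4:8]: 25
[5:9]: 22
[6:10]: 34
[7:11]: 32
[8:12]: 35

Max: 63 at [1:5]


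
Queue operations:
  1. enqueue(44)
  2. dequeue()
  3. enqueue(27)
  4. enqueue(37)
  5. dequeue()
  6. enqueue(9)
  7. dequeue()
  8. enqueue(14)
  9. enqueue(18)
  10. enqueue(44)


enqueue(44) -> [44]
dequeue()->44, []
enqueue(27) -> [27]
enqueue(37) -> [27, 37]
dequeue()->27, [37]
enqueue(9) -> [37, 9]
dequeue()->37, [9]
enqueue(14) -> [9, 14]
enqueue(18) -> [9, 14, 18]
enqueue(44) -> [9, 14, 18, 44]

Final queue: [9, 14, 18, 44]


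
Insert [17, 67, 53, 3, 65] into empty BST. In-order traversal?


Insert 17: root
Insert 67: R from 17
Insert 53: R from 17 -> L from 67
Insert 3: L from 17
Insert 65: R from 17 -> L from 67 -> R from 53

In-order: [3, 17, 53, 65, 67]


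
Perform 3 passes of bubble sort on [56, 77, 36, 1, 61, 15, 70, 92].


Initial: [56, 77, 36, 1, 61, 15, 70, 92]
Pass 1: [56, 36, 1, 61, 15, 70, 77, 92] (5 swaps)
Pass 2: [36, 1, 56, 15, 61, 70, 77, 92] (3 swaps)
Pass 3: [1, 36, 15, 56, 61, 70, 77, 92] (2 swaps)

After 3 passes: [1, 36, 15, 56, 61, 70, 77, 92]


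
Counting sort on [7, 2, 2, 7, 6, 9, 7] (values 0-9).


Input: [7, 2, 2, 7, 6, 9, 7]
Counts: [0, 0, 2, 0, 0, 0, 1, 3, 0, 1]

Sorted: [2, 2, 6, 7, 7, 7, 9]


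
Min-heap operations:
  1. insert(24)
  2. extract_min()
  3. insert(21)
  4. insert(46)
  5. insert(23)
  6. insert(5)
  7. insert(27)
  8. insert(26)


insert(24) -> [24]
extract_min()->24, []
insert(21) -> [21]
insert(46) -> [21, 46]
insert(23) -> [21, 46, 23]
insert(5) -> [5, 21, 23, 46]
insert(27) -> [5, 21, 23, 46, 27]
insert(26) -> [5, 21, 23, 46, 27, 26]

Final heap: [5, 21, 23, 46, 27, 26]


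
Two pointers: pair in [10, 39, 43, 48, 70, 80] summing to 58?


lo=0(10)+hi=5(80)=90
lo=0(10)+hi=4(70)=80
lo=0(10)+hi=3(48)=58

Yes: 10+48=58


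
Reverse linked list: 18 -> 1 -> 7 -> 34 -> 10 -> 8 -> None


Step 1: curr=18, set curr.next=prev(None) | reversed so far: 18
Step 2: curr=1, set curr.next=prev(18) | reversed so far: 1 -> 18
Step 3: curr=7, set curr.next=prev(1) | reversed so far: 7 -> 1 -> 18
Step 4: curr=34, set curr.next=prev(7) | reversed so far: 34 -> 7 -> 1 -> 18
Step 5: curr=10, set curr.next=prev(34) | reversed so far: 10 -> 34 -> 7 -> 1 -> 18
Step 6: curr=8, set curr.next=prev(10) | reversed so far: 8 -> 10 -> 34 -> 7 -> 1 -> 18

8 -> 10 -> 34 -> 7 -> 1 -> 18 -> None


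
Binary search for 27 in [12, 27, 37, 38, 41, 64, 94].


Step 1: lo=0, hi=6, mid=3, val=38
Step 2: lo=0, hi=2, mid=1, val=27

Found at index 1


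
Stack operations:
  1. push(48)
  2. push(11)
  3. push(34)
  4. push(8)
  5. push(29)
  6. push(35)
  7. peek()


push(48) -> [48]
push(11) -> [48, 11]
push(34) -> [48, 11, 34]
push(8) -> [48, 11, 34, 8]
push(29) -> [48, 11, 34, 8, 29]
push(35) -> [48, 11, 34, 8, 29, 35]
peek()->35

Final stack: [48, 11, 34, 8, 29, 35]


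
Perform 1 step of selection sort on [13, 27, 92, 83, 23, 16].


Initial: [13, 27, 92, 83, 23, 16]
Step 1: min=13 at 0
  Swap: [13, 27, 92, 83, 23, 16]

After 1 step: [13, 27, 92, 83, 23, 16]


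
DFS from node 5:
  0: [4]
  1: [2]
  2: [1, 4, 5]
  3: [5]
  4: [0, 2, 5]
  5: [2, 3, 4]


Visit 5, push [4, 3, 2]
Visit 2, push [4, 1]
Visit 1, push []
Visit 4, push [0]
Visit 0, push []
Visit 3, push []

DFS order: [5, 2, 1, 4, 0, 3]


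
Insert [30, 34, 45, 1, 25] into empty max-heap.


Insert 30: [30]
Insert 34: [34, 30]
Insert 45: [45, 30, 34]
Insert 1: [45, 30, 34, 1]
Insert 25: [45, 30, 34, 1, 25]

Final heap: [45, 30, 34, 1, 25]


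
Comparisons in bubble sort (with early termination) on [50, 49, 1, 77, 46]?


Algorithm: bubble sort (with early termination)
Input: [50, 49, 1, 77, 46]
Sorted: [1, 46, 49, 50, 77]

10


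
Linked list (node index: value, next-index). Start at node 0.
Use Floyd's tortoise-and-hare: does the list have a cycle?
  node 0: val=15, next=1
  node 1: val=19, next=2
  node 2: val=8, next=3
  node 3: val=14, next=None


Floyd's tortoise (slow, +1) and hare (fast, +2):
  init: slow=0, fast=0
  step 1: slow=1, fast=2
  step 2: fast 2->3->None, no cycle

Cycle: no


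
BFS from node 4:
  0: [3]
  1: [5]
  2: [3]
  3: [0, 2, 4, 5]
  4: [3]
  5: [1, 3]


Visit 4, enqueue [3]
Visit 3, enqueue [0, 2, 5]
Visit 0, enqueue []
Visit 2, enqueue []
Visit 5, enqueue [1]
Visit 1, enqueue []

BFS order: [4, 3, 0, 2, 5, 1]


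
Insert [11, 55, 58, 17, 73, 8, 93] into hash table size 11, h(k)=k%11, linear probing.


Insert 11: h=0 -> slot 0
Insert 55: h=0, 1 probes -> slot 1
Insert 58: h=3 -> slot 3
Insert 17: h=6 -> slot 6
Insert 73: h=7 -> slot 7
Insert 8: h=8 -> slot 8
Insert 93: h=5 -> slot 5

Table: [11, 55, None, 58, None, 93, 17, 73, 8, None, None]


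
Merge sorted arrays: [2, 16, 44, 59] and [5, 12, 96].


Take 2 from A
Take 5 from B
Take 12 from B
Take 16 from A
Take 44 from A
Take 59 from A

Merged: [2, 5, 12, 16, 44, 59, 96]


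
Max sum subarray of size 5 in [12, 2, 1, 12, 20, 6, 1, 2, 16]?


[0:5]: 47
[1:6]: 41
[2:7]: 40
[3:8]: 41
[4:9]: 45

Max: 47 at [0:5]


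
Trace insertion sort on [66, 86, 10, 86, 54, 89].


Initial: [66, 86, 10, 86, 54, 89]
Insert 86: [66, 86, 10, 86, 54, 89]
Insert 10: [10, 66, 86, 86, 54, 89]
Insert 86: [10, 66, 86, 86, 54, 89]
Insert 54: [10, 54, 66, 86, 86, 89]
Insert 89: [10, 54, 66, 86, 86, 89]

Sorted: [10, 54, 66, 86, 86, 89]


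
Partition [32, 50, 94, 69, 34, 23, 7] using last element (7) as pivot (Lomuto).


Pivot: 7
Place pivot at 0: [7, 50, 94, 69, 34, 23, 32]

Partitioned: [7, 50, 94, 69, 34, 23, 32]


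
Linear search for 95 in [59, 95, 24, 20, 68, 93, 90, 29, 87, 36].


i=0: 59!=95
i=1: 95==95 found!

Found at 1, 2 comps


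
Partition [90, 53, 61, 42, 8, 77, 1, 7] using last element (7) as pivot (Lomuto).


Pivot: 7
  1 <= 7: swap -> [1, 53, 61, 42, 8, 77, 90, 7]
Place pivot at 1: [1, 7, 61, 42, 8, 77, 90, 53]

Partitioned: [1, 7, 61, 42, 8, 77, 90, 53]


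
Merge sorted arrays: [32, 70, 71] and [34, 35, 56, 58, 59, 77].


Take 32 from A
Take 34 from B
Take 35 from B
Take 56 from B
Take 58 from B
Take 59 from B
Take 70 from A
Take 71 from A

Merged: [32, 34, 35, 56, 58, 59, 70, 71, 77]


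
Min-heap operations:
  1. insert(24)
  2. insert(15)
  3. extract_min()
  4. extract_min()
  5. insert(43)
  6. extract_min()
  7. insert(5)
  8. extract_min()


insert(24) -> [24]
insert(15) -> [15, 24]
extract_min()->15, [24]
extract_min()->24, []
insert(43) -> [43]
extract_min()->43, []
insert(5) -> [5]
extract_min()->5, []

Final heap: []


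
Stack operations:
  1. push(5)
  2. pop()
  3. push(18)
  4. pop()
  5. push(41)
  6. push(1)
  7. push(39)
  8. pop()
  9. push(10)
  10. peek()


push(5) -> [5]
pop()->5, []
push(18) -> [18]
pop()->18, []
push(41) -> [41]
push(1) -> [41, 1]
push(39) -> [41, 1, 39]
pop()->39, [41, 1]
push(10) -> [41, 1, 10]
peek()->10

Final stack: [41, 1, 10]


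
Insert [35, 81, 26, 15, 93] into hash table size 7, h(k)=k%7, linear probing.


Insert 35: h=0 -> slot 0
Insert 81: h=4 -> slot 4
Insert 26: h=5 -> slot 5
Insert 15: h=1 -> slot 1
Insert 93: h=2 -> slot 2

Table: [35, 15, 93, None, 81, 26, None]


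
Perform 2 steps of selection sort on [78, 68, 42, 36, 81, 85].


Initial: [78, 68, 42, 36, 81, 85]
Step 1: min=36 at 3
  Swap: [36, 68, 42, 78, 81, 85]
Step 2: min=42 at 2
  Swap: [36, 42, 68, 78, 81, 85]

After 2 steps: [36, 42, 68, 78, 81, 85]


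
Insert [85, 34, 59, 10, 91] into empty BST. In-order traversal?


Insert 85: root
Insert 34: L from 85
Insert 59: L from 85 -> R from 34
Insert 10: L from 85 -> L from 34
Insert 91: R from 85

In-order: [10, 34, 59, 85, 91]


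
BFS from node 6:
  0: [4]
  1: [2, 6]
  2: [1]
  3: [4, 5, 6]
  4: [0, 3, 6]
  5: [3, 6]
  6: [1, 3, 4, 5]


Visit 6, enqueue [1, 3, 4, 5]
Visit 1, enqueue [2]
Visit 3, enqueue []
Visit 4, enqueue [0]
Visit 5, enqueue []
Visit 2, enqueue []
Visit 0, enqueue []

BFS order: [6, 1, 3, 4, 5, 2, 0]


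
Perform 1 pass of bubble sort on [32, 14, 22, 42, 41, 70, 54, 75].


Initial: [32, 14, 22, 42, 41, 70, 54, 75]
Pass 1: [14, 22, 32, 41, 42, 54, 70, 75] (4 swaps)

After 1 pass: [14, 22, 32, 41, 42, 54, 70, 75]


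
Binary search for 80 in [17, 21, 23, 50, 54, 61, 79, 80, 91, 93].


Step 1: lo=0, hi=9, mid=4, val=54
Step 2: lo=5, hi=9, mid=7, val=80

Found at index 7


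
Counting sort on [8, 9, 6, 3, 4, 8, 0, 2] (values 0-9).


Input: [8, 9, 6, 3, 4, 8, 0, 2]
Counts: [1, 0, 1, 1, 1, 0, 1, 0, 2, 1]

Sorted: [0, 2, 3, 4, 6, 8, 8, 9]


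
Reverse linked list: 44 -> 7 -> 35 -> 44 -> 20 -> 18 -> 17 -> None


Step 1: curr=44, set curr.next=prev(None) | reversed so far: 44
Step 2: curr=7, set curr.next=prev(44) | reversed so far: 7 -> 44
Step 3: curr=35, set curr.next=prev(7) | reversed so far: 35 -> 7 -> 44
Step 4: curr=44, set curr.next=prev(35) | reversed so far: 44 -> 35 -> 7 -> 44
Step 5: curr=20, set curr.next=prev(44) | reversed so far: 20 -> 44 -> 35 -> 7 -> 44
Step 6: curr=18, set curr.next=prev(20) | reversed so far: 18 -> 20 -> 44 -> 35 -> 7 -> 44
Step 7: curr=17, set curr.next=prev(18) | reversed so far: 17 -> 18 -> 20 -> 44 -> 35 -> 7 -> 44

17 -> 18 -> 20 -> 44 -> 35 -> 7 -> 44 -> None


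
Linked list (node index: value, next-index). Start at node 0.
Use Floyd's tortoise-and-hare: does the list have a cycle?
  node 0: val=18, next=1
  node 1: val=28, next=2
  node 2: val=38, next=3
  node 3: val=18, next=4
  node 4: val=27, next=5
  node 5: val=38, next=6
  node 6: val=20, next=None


Floyd's tortoise (slow, +1) and hare (fast, +2):
  init: slow=0, fast=0
  step 1: slow=1, fast=2
  step 2: slow=2, fast=4
  step 3: slow=3, fast=6
  step 4: fast -> None, no cycle

Cycle: no


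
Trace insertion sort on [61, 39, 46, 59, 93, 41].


Initial: [61, 39, 46, 59, 93, 41]
Insert 39: [39, 61, 46, 59, 93, 41]
Insert 46: [39, 46, 61, 59, 93, 41]
Insert 59: [39, 46, 59, 61, 93, 41]
Insert 93: [39, 46, 59, 61, 93, 41]
Insert 41: [39, 41, 46, 59, 61, 93]

Sorted: [39, 41, 46, 59, 61, 93]


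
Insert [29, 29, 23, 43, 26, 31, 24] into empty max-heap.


Insert 29: [29]
Insert 29: [29, 29]
Insert 23: [29, 29, 23]
Insert 43: [43, 29, 23, 29]
Insert 26: [43, 29, 23, 29, 26]
Insert 31: [43, 29, 31, 29, 26, 23]
Insert 24: [43, 29, 31, 29, 26, 23, 24]

Final heap: [43, 29, 31, 29, 26, 23, 24]


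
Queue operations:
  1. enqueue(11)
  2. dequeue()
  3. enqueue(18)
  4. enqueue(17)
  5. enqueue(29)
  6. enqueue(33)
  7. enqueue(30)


enqueue(11) -> [11]
dequeue()->11, []
enqueue(18) -> [18]
enqueue(17) -> [18, 17]
enqueue(29) -> [18, 17, 29]
enqueue(33) -> [18, 17, 29, 33]
enqueue(30) -> [18, 17, 29, 33, 30]

Final queue: [18, 17, 29, 33, 30]


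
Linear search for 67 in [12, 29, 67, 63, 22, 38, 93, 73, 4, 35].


i=0: 12!=67
i=1: 29!=67
i=2: 67==67 found!

Found at 2, 3 comps


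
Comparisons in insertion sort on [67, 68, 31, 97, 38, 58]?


Algorithm: insertion sort
Input: [67, 68, 31, 97, 38, 58]
Sorted: [31, 38, 58, 67, 68, 97]

12


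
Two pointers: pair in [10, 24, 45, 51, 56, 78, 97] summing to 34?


lo=0(10)+hi=6(97)=107
lo=0(10)+hi=5(78)=88
lo=0(10)+hi=4(56)=66
lo=0(10)+hi=3(51)=61
lo=0(10)+hi=2(45)=55
lo=0(10)+hi=1(24)=34

Yes: 10+24=34


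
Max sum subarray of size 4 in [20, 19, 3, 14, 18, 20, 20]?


[0:4]: 56
[1:5]: 54
[2:6]: 55
[3:7]: 72

Max: 72 at [3:7]


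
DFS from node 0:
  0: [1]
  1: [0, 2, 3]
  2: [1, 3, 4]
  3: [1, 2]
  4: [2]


Visit 0, push [1]
Visit 1, push [3, 2]
Visit 2, push [4, 3]
Visit 3, push []
Visit 4, push []

DFS order: [0, 1, 2, 3, 4]


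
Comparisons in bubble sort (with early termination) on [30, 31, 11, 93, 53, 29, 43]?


Algorithm: bubble sort (with early termination)
Input: [30, 31, 11, 93, 53, 29, 43]
Sorted: [11, 29, 30, 31, 43, 53, 93]

20


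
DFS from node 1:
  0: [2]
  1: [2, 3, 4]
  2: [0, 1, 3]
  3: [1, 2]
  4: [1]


Visit 1, push [4, 3, 2]
Visit 2, push [3, 0]
Visit 0, push []
Visit 3, push []
Visit 4, push []

DFS order: [1, 2, 0, 3, 4]


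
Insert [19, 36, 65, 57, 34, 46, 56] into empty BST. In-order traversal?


Insert 19: root
Insert 36: R from 19
Insert 65: R from 19 -> R from 36
Insert 57: R from 19 -> R from 36 -> L from 65
Insert 34: R from 19 -> L from 36
Insert 46: R from 19 -> R from 36 -> L from 65 -> L from 57
Insert 56: R from 19 -> R from 36 -> L from 65 -> L from 57 -> R from 46

In-order: [19, 34, 36, 46, 56, 57, 65]


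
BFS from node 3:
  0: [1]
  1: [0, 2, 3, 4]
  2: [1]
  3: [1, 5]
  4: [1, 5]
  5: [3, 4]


Visit 3, enqueue [1, 5]
Visit 1, enqueue [0, 2, 4]
Visit 5, enqueue []
Visit 0, enqueue []
Visit 2, enqueue []
Visit 4, enqueue []

BFS order: [3, 1, 5, 0, 2, 4]


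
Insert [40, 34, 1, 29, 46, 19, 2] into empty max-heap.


Insert 40: [40]
Insert 34: [40, 34]
Insert 1: [40, 34, 1]
Insert 29: [40, 34, 1, 29]
Insert 46: [46, 40, 1, 29, 34]
Insert 19: [46, 40, 19, 29, 34, 1]
Insert 2: [46, 40, 19, 29, 34, 1, 2]

Final heap: [46, 40, 19, 29, 34, 1, 2]


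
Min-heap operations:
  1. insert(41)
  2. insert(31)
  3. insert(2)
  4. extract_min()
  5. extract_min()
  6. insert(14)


insert(41) -> [41]
insert(31) -> [31, 41]
insert(2) -> [2, 41, 31]
extract_min()->2, [31, 41]
extract_min()->31, [41]
insert(14) -> [14, 41]

Final heap: [14, 41]


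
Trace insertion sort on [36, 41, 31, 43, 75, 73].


Initial: [36, 41, 31, 43, 75, 73]
Insert 41: [36, 41, 31, 43, 75, 73]
Insert 31: [31, 36, 41, 43, 75, 73]
Insert 43: [31, 36, 41, 43, 75, 73]
Insert 75: [31, 36, 41, 43, 75, 73]
Insert 73: [31, 36, 41, 43, 73, 75]

Sorted: [31, 36, 41, 43, 73, 75]


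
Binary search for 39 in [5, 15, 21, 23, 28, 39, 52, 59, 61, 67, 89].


Step 1: lo=0, hi=10, mid=5, val=39

Found at index 5


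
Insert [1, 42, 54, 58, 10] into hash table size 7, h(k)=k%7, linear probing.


Insert 1: h=1 -> slot 1
Insert 42: h=0 -> slot 0
Insert 54: h=5 -> slot 5
Insert 58: h=2 -> slot 2
Insert 10: h=3 -> slot 3

Table: [42, 1, 58, 10, None, 54, None]


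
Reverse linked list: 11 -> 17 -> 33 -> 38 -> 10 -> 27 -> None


Step 1: curr=11, set curr.next=prev(None) | reversed so far: 11
Step 2: curr=17, set curr.next=prev(11) | reversed so far: 17 -> 11
Step 3: curr=33, set curr.next=prev(17) | reversed so far: 33 -> 17 -> 11
Step 4: curr=38, set curr.next=prev(33) | reversed so far: 38 -> 33 -> 17 -> 11
Step 5: curr=10, set curr.next=prev(38) | reversed so far: 10 -> 38 -> 33 -> 17 -> 11
Step 6: curr=27, set curr.next=prev(10) | reversed so far: 27 -> 10 -> 38 -> 33 -> 17 -> 11

27 -> 10 -> 38 -> 33 -> 17 -> 11 -> None


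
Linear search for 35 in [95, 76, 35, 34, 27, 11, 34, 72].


i=0: 95!=35
i=1: 76!=35
i=2: 35==35 found!

Found at 2, 3 comps


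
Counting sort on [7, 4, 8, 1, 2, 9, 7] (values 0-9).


Input: [7, 4, 8, 1, 2, 9, 7]
Counts: [0, 1, 1, 0, 1, 0, 0, 2, 1, 1]

Sorted: [1, 2, 4, 7, 7, 8, 9]


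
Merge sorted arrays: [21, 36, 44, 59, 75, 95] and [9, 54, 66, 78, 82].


Take 9 from B
Take 21 from A
Take 36 from A
Take 44 from A
Take 54 from B
Take 59 from A
Take 66 from B
Take 75 from A
Take 78 from B
Take 82 from B

Merged: [9, 21, 36, 44, 54, 59, 66, 75, 78, 82, 95]


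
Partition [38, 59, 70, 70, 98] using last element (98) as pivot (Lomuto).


Pivot: 98
  38 <= 98: advance i (no swap)
  59 <= 98: advance i (no swap)
  70 <= 98: advance i (no swap)
  70 <= 98: advance i (no swap)
Place pivot at 4: [38, 59, 70, 70, 98]

Partitioned: [38, 59, 70, 70, 98]


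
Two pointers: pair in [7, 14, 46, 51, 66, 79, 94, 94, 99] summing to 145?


lo=0(7)+hi=8(99)=106
lo=1(14)+hi=8(99)=113
lo=2(46)+hi=8(99)=145

Yes: 46+99=145


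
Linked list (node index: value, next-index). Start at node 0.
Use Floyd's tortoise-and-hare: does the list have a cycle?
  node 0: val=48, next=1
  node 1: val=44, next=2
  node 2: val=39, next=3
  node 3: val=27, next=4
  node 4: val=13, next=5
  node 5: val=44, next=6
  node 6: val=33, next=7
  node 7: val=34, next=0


Floyd's tortoise (slow, +1) and hare (fast, +2):
  init: slow=0, fast=0
  step 1: slow=1, fast=2
  step 2: slow=2, fast=4
  step 3: slow=3, fast=6
  step 4: slow=4, fast=0
  step 5: slow=5, fast=2
  step 6: slow=6, fast=4
  step 7: slow=7, fast=6
  step 8: slow=0, fast=0
  slow == fast at node 0: cycle detected

Cycle: yes


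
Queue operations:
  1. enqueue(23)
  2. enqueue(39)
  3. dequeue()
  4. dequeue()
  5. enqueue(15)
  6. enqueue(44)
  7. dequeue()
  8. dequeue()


enqueue(23) -> [23]
enqueue(39) -> [23, 39]
dequeue()->23, [39]
dequeue()->39, []
enqueue(15) -> [15]
enqueue(44) -> [15, 44]
dequeue()->15, [44]
dequeue()->44, []

Final queue: []


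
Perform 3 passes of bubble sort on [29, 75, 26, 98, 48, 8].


Initial: [29, 75, 26, 98, 48, 8]
Pass 1: [29, 26, 75, 48, 8, 98] (3 swaps)
Pass 2: [26, 29, 48, 8, 75, 98] (3 swaps)
Pass 3: [26, 29, 8, 48, 75, 98] (1 swaps)

After 3 passes: [26, 29, 8, 48, 75, 98]


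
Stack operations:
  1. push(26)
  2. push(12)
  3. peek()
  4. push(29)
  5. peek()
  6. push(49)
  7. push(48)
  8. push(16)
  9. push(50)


push(26) -> [26]
push(12) -> [26, 12]
peek()->12
push(29) -> [26, 12, 29]
peek()->29
push(49) -> [26, 12, 29, 49]
push(48) -> [26, 12, 29, 49, 48]
push(16) -> [26, 12, 29, 49, 48, 16]
push(50) -> [26, 12, 29, 49, 48, 16, 50]

Final stack: [26, 12, 29, 49, 48, 16, 50]


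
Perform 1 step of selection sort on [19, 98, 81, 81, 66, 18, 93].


Initial: [19, 98, 81, 81, 66, 18, 93]
Step 1: min=18 at 5
  Swap: [18, 98, 81, 81, 66, 19, 93]

After 1 step: [18, 98, 81, 81, 66, 19, 93]


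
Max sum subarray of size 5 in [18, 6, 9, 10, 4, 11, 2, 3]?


[0:5]: 47
[1:6]: 40
[2:7]: 36
[3:8]: 30

Max: 47 at [0:5]


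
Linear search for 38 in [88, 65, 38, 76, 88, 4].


i=0: 88!=38
i=1: 65!=38
i=2: 38==38 found!

Found at 2, 3 comps


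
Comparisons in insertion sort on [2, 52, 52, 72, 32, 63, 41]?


Algorithm: insertion sort
Input: [2, 52, 52, 72, 32, 63, 41]
Sorted: [2, 32, 41, 52, 52, 63, 72]

14


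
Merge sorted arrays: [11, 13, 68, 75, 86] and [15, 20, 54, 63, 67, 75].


Take 11 from A
Take 13 from A
Take 15 from B
Take 20 from B
Take 54 from B
Take 63 from B
Take 67 from B
Take 68 from A
Take 75 from A
Take 75 from B

Merged: [11, 13, 15, 20, 54, 63, 67, 68, 75, 75, 86]


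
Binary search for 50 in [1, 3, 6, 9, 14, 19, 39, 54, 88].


Step 1: lo=0, hi=8, mid=4, val=14
Step 2: lo=5, hi=8, mid=6, val=39
Step 3: lo=7, hi=8, mid=7, val=54

Not found


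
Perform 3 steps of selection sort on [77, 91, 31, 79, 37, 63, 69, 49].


Initial: [77, 91, 31, 79, 37, 63, 69, 49]
Step 1: min=31 at 2
  Swap: [31, 91, 77, 79, 37, 63, 69, 49]
Step 2: min=37 at 4
  Swap: [31, 37, 77, 79, 91, 63, 69, 49]
Step 3: min=49 at 7
  Swap: [31, 37, 49, 79, 91, 63, 69, 77]

After 3 steps: [31, 37, 49, 79, 91, 63, 69, 77]


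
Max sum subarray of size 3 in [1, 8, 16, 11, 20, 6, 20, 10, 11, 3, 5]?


[0:3]: 25
[1:4]: 35
[2:5]: 47
[3:6]: 37
[4:7]: 46
[5:8]: 36
[6:9]: 41
[7:10]: 24
[8:11]: 19

Max: 47 at [2:5]


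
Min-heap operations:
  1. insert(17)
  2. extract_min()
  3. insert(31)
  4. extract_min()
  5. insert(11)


insert(17) -> [17]
extract_min()->17, []
insert(31) -> [31]
extract_min()->31, []
insert(11) -> [11]

Final heap: [11]


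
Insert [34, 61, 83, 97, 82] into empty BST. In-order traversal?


Insert 34: root
Insert 61: R from 34
Insert 83: R from 34 -> R from 61
Insert 97: R from 34 -> R from 61 -> R from 83
Insert 82: R from 34 -> R from 61 -> L from 83

In-order: [34, 61, 82, 83, 97]


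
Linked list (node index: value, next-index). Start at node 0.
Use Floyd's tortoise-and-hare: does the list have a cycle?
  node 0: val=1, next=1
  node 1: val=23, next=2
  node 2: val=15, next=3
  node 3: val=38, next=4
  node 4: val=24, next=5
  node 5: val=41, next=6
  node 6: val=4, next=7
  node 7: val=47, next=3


Floyd's tortoise (slow, +1) and hare (fast, +2):
  init: slow=0, fast=0
  step 1: slow=1, fast=2
  step 2: slow=2, fast=4
  step 3: slow=3, fast=6
  step 4: slow=4, fast=3
  step 5: slow=5, fast=5
  slow == fast at node 5: cycle detected

Cycle: yes


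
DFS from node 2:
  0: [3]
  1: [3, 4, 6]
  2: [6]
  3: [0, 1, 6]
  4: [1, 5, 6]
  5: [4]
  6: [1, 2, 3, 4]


Visit 2, push [6]
Visit 6, push [4, 3, 1]
Visit 1, push [4, 3]
Visit 3, push [0]
Visit 0, push []
Visit 4, push [5]
Visit 5, push []

DFS order: [2, 6, 1, 3, 0, 4, 5]


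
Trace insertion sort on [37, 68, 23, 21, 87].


Initial: [37, 68, 23, 21, 87]
Insert 68: [37, 68, 23, 21, 87]
Insert 23: [23, 37, 68, 21, 87]
Insert 21: [21, 23, 37, 68, 87]
Insert 87: [21, 23, 37, 68, 87]

Sorted: [21, 23, 37, 68, 87]


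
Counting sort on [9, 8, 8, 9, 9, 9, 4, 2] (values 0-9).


Input: [9, 8, 8, 9, 9, 9, 4, 2]
Counts: [0, 0, 1, 0, 1, 0, 0, 0, 2, 4]

Sorted: [2, 4, 8, 8, 9, 9, 9, 9]


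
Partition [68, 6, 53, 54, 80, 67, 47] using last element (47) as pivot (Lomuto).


Pivot: 47
  6 <= 47: swap -> [6, 68, 53, 54, 80, 67, 47]
Place pivot at 1: [6, 47, 53, 54, 80, 67, 68]

Partitioned: [6, 47, 53, 54, 80, 67, 68]


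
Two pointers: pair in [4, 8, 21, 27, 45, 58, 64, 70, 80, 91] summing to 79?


lo=0(4)+hi=9(91)=95
lo=0(4)+hi=8(80)=84
lo=0(4)+hi=7(70)=74
lo=1(8)+hi=7(70)=78
lo=2(21)+hi=7(70)=91
lo=2(21)+hi=6(64)=85
lo=2(21)+hi=5(58)=79

Yes: 21+58=79


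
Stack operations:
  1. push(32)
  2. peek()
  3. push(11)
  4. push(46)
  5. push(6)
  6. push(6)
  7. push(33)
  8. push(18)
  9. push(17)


push(32) -> [32]
peek()->32
push(11) -> [32, 11]
push(46) -> [32, 11, 46]
push(6) -> [32, 11, 46, 6]
push(6) -> [32, 11, 46, 6, 6]
push(33) -> [32, 11, 46, 6, 6, 33]
push(18) -> [32, 11, 46, 6, 6, 33, 18]
push(17) -> [32, 11, 46, 6, 6, 33, 18, 17]

Final stack: [32, 11, 46, 6, 6, 33, 18, 17]


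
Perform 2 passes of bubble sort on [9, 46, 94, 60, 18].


Initial: [9, 46, 94, 60, 18]
Pass 1: [9, 46, 60, 18, 94] (2 swaps)
Pass 2: [9, 46, 18, 60, 94] (1 swaps)

After 2 passes: [9, 46, 18, 60, 94]


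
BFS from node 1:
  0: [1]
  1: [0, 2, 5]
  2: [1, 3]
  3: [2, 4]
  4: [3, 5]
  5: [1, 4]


Visit 1, enqueue [0, 2, 5]
Visit 0, enqueue []
Visit 2, enqueue [3]
Visit 5, enqueue [4]
Visit 3, enqueue []
Visit 4, enqueue []

BFS order: [1, 0, 2, 5, 3, 4]
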